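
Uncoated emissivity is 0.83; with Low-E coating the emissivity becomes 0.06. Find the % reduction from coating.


Percentage reduction = (1 - coated/uncoated) * 100
  Ratio = 0.06 / 0.83 = 0.0723
  Reduction = (1 - 0.0723) * 100 = 92.8%

92.8%


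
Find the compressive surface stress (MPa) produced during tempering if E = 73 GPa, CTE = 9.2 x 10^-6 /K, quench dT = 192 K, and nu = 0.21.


Tempering stress: sigma = E * alpha * dT / (1 - nu)
  E (MPa) = 73 * 1000 = 73000
  Numerator = 73000 * (9.2 x 10^-6) * 192 = 128.9472
  Denominator = 1 - 0.21 = 0.79
  sigma = 128.9472 / 0.79 = 163.2 MPa

163.2 MPa


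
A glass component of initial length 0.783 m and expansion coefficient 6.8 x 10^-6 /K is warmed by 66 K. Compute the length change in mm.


Thermal expansion formula: dL = alpha * L0 * dT
  dL = (6.8 x 10^-6) * 0.783 * 66 = 0.00035141 m
Convert to mm: 0.00035141 * 1000 = 0.3514 mm

0.3514 mm


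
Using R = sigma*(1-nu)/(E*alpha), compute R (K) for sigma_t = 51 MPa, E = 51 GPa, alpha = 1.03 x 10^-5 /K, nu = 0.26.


Thermal shock resistance: R = sigma * (1 - nu) / (E * alpha)
  Numerator = 51 * (1 - 0.26) = 37.74
  Denominator = 51 * 1000 * (1.03 x 10^-5) = 0.5253
  R = 37.74 / 0.5253 = 71.8 K

71.8 K


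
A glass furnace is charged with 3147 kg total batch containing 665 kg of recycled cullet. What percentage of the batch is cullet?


Cullet ratio = (cullet mass / total batch mass) * 100
  Ratio = 665 / 3147 * 100 = 21.13%

21.13%


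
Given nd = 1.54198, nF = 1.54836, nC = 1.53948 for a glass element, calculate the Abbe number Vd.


Abbe number formula: Vd = (nd - 1) / (nF - nC)
  nd - 1 = 1.54198 - 1 = 0.54198
  nF - nC = 1.54836 - 1.53948 = 0.00888
  Vd = 0.54198 / 0.00888 = 61.03

61.03


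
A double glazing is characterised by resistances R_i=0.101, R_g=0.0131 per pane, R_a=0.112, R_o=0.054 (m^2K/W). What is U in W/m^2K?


Total thermal resistance (series):
  R_total = R_in + R_glass + R_air + R_glass + R_out
  R_total = 0.101 + 0.0131 + 0.112 + 0.0131 + 0.054 = 0.2932 m^2K/W
U-value = 1 / R_total = 1 / 0.2932 = 3.411 W/m^2K

3.411 W/m^2K


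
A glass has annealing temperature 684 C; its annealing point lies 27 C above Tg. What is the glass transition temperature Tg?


Rearrange T_anneal = Tg + offset for Tg:
  Tg = T_anneal - offset = 684 - 27 = 657 C

657 C


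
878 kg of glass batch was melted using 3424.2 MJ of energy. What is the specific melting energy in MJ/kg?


Rearrange E = m * s for s:
  s = E / m
  s = 3424.2 / 878 = 3.9 MJ/kg

3.9 MJ/kg


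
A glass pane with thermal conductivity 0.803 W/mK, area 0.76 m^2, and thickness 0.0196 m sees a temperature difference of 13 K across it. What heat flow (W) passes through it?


Fourier's law: Q = k * A * dT / t
  Q = 0.803 * 0.76 * 13 / 0.0196
  Q = 7.93364 / 0.0196 = 404.8 W

404.8 W


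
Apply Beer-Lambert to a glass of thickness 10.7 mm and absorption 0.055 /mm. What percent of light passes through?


Beer-Lambert law: T = exp(-alpha * thickness)
  exponent = -0.055 * 10.7 = -0.5885
  T = exp(-0.5885) = 0.5552
  Percentage = 0.5552 * 100 = 55.52%

55.52%


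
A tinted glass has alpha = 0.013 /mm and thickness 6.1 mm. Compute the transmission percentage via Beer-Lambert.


Beer-Lambert law: T = exp(-alpha * thickness)
  exponent = -0.013 * 6.1 = -0.0793
  T = exp(-0.0793) = 0.9238
  Percentage = 0.9238 * 100 = 92.38%

92.38%


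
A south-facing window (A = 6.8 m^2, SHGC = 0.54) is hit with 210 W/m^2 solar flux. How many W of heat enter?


Solar heat gain: Q = Area * SHGC * Irradiance
  Q = 6.8 * 0.54 * 210 = 771.1 W

771.1 W


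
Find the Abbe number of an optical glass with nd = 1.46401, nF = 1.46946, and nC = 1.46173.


Abbe number formula: Vd = (nd - 1) / (nF - nC)
  nd - 1 = 1.46401 - 1 = 0.46401
  nF - nC = 1.46946 - 1.46173 = 0.00773
  Vd = 0.46401 / 0.00773 = 60.03

60.03


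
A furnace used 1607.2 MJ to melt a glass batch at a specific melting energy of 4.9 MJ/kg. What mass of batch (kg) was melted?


Rearrange E = m * s for m:
  m = E / s
  m = 1607.2 / 4.9 = 328.0 kg

328.0 kg


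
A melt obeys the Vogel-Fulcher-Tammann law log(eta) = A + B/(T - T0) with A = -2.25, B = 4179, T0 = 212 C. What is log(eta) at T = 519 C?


VFT equation: log(eta) = A + B / (T - T0)
  T - T0 = 519 - 212 = 307
  B / (T - T0) = 4179 / 307 = 13.612
  log(eta) = -2.25 + 13.612 = 11.362

11.362


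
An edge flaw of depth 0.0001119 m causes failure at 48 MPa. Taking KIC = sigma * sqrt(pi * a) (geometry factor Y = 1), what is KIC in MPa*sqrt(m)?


Fracture toughness: KIC = sigma * sqrt(pi * a)
  pi * a = pi * 0.0001119 = 0.000351544
  sqrt(pi * a) = 0.01875
  KIC = 48 * 0.01875 = 0.9 MPa*sqrt(m)

0.9 MPa*sqrt(m)


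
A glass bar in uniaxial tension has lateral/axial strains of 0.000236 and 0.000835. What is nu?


Poisson's ratio: nu = lateral strain / axial strain
  nu = 0.000236 / 0.000835 = 0.2826

0.2826


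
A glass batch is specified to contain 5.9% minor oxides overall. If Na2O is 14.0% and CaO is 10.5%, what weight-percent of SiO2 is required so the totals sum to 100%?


Known pieces sum to 100%:
  SiO2 = 100 - (others + Na2O + CaO)
  SiO2 = 100 - (5.9 + 14.0 + 10.5) = 69.6%

69.6%


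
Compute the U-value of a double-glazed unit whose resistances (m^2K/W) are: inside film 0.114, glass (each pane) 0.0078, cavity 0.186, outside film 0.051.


Total thermal resistance (series):
  R_total = R_in + R_glass + R_air + R_glass + R_out
  R_total = 0.114 + 0.0078 + 0.186 + 0.0078 + 0.051 = 0.3666 m^2K/W
U-value = 1 / R_total = 1 / 0.3666 = 2.728 W/m^2K

2.728 W/m^2K


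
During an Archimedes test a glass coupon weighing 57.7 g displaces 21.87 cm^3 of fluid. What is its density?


Use the definition of density:
  rho = mass / volume
  rho = 57.7 / 21.87 = 2.638 g/cm^3

2.638 g/cm^3


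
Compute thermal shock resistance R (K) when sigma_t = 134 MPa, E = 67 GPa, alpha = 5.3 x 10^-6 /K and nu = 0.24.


Thermal shock resistance: R = sigma * (1 - nu) / (E * alpha)
  Numerator = 134 * (1 - 0.24) = 101.84
  Denominator = 67 * 1000 * (5.3 x 10^-6) = 0.3551
  R = 101.84 / 0.3551 = 286.8 K

286.8 K


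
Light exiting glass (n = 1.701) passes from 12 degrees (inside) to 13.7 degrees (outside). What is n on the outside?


Apply Snell's law: n1 * sin(theta1) = n2 * sin(theta2)
  n2 = n1 * sin(theta1) / sin(theta2)
  sin(12) = 0.207912
  sin(13.7) = 0.236838
  n2 = 1.701 * 0.207912 / 0.236838 = 1.4932

1.4932


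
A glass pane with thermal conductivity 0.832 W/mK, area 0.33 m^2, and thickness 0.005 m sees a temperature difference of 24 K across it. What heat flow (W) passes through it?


Fourier's law: Q = k * A * dT / t
  Q = 0.832 * 0.33 * 24 / 0.005
  Q = 6.58944 / 0.005 = 1317.9 W

1317.9 W


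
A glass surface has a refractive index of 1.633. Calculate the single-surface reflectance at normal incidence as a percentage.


Fresnel reflectance at normal incidence:
  R = ((n - 1)/(n + 1))^2
  (n - 1)/(n + 1) = (1.633 - 1)/(1.633 + 1) = 0.24041
  R = 0.24041^2 = 0.057797
  R(%) = 0.057797 * 100 = 5.78%

5.78%


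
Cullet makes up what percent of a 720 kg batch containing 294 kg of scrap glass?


Cullet ratio = (cullet mass / total batch mass) * 100
  Ratio = 294 / 720 * 100 = 40.83%

40.83%


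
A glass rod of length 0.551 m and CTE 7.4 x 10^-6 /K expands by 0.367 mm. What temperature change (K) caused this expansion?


Rearrange dL = alpha * L0 * dT for dT:
  dT = dL / (alpha * L0)
  dL (m) = 0.367 / 1000 = 0.000367
  dT = 0.000367 / ((7.4 x 10^-6) * 0.551) = 90.0 K

90.0 K


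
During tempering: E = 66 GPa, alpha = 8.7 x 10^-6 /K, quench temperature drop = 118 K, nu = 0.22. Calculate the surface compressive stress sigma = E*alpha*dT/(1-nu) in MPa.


Tempering stress: sigma = E * alpha * dT / (1 - nu)
  E (MPa) = 66 * 1000 = 66000
  Numerator = 66000 * (8.7 x 10^-6) * 118 = 67.7556
  Denominator = 1 - 0.22 = 0.78
  sigma = 67.7556 / 0.78 = 86.9 MPa

86.9 MPa


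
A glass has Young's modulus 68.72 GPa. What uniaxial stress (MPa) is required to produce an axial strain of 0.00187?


Rearrange E = sigma / epsilon:
  sigma = E * epsilon
  E (MPa) = 68.72 * 1000 = 68720
  sigma = 68720 * 0.00187 = 128.51 MPa

128.51 MPa


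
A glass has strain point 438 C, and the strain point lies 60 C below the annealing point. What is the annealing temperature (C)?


T_anneal = T_strain + gap:
  T_anneal = 438 + 60 = 498 C

498 C


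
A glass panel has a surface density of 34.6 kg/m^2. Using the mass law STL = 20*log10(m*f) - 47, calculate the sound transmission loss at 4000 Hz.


Mass law: STL = 20 * log10(m * f) - 47
  m * f = 34.6 * 4000 = 138400
  log10(138400) = 5.14114
  STL = 20 * 5.14114 - 47 = 102.8228 - 47 = 55.8 dB

55.8 dB


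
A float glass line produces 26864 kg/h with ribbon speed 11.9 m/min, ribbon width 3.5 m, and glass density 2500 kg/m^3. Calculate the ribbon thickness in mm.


Ribbon cross-section from mass balance:
  Volume rate = throughput / density = 26864 / 2500 = 10.7456 m^3/h
  thickness = volume rate / (speed * 60 * width), i.e.
  thickness = throughput / (60 * speed * width * density) * 1000
  thickness = 26864 / (60 * 11.9 * 3.5 * 2500) * 1000 = 4.3 mm

4.3 mm


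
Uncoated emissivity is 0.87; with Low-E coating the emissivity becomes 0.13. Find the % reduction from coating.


Percentage reduction = (1 - coated/uncoated) * 100
  Ratio = 0.13 / 0.87 = 0.1494
  Reduction = (1 - 0.1494) * 100 = 85.1%

85.1%


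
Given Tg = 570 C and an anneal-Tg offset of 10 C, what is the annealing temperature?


The annealing temperature is Tg plus the offset:
  T_anneal = 570 + 10 = 580 C

580 C


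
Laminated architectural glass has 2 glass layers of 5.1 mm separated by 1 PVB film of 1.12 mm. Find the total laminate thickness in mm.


Total thickness = glass contribution + PVB contribution
  Glass: 2 * 5.1 = 10.2 mm
  PVB: 1 * 1.12 = 1.12 mm
  Total = 10.2 + 1.12 = 11.32 mm

11.32 mm


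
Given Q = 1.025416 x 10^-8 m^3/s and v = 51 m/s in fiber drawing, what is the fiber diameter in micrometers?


Cross-sectional area from continuity:
  A = Q / v = 1.025416 x 10^-8 / 51 = 2.01062 x 10^-10 m^2
Diameter from circular cross-section:
  d = sqrt(4A / pi) * 10^6 (m -> um)
  d = sqrt(4 * 2.01062 x 10^-10 / pi) * 10^6 = 16.0 um

16.0 um


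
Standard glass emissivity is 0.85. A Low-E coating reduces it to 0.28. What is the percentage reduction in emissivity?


Percentage reduction = (1 - coated/uncoated) * 100
  Ratio = 0.28 / 0.85 = 0.3294
  Reduction = (1 - 0.3294) * 100 = 67.1%

67.1%


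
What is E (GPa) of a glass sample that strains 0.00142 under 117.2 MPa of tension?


Young's modulus: E = stress / strain
  E = 117.2 MPa / 0.00142 = 82535.21 MPa
Convert to GPa: 82535.21 / 1000 = 82.54 GPa

82.54 GPa


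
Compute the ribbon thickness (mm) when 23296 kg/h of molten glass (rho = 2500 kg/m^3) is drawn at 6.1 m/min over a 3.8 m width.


Ribbon cross-section from mass balance:
  Volume rate = throughput / density = 23296 / 2500 = 9.3184 m^3/h
  thickness = volume rate / (speed * 60 * width), i.e.
  thickness = throughput / (60 * speed * width * density) * 1000
  thickness = 23296 / (60 * 6.1 * 3.8 * 2500) * 1000 = 6.7 mm

6.7 mm


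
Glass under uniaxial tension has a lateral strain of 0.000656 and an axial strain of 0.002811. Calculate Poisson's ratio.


Poisson's ratio: nu = lateral strain / axial strain
  nu = 0.000656 / 0.002811 = 0.2334

0.2334


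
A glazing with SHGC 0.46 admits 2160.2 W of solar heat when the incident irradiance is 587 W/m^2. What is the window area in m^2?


Rearrange Q = Area * SHGC * Irradiance:
  Area = Q / (SHGC * Irradiance)
  Area = 2160.2 / (0.46 * 587) = 8.0 m^2

8.0 m^2


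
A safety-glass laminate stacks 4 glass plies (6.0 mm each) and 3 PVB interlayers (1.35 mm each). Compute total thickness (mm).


Total thickness = glass contribution + PVB contribution
  Glass: 4 * 6.0 = 24.0 mm
  PVB: 3 * 1.35 = 4.05 mm
  Total = 24.0 + 4.05 = 28.05 mm

28.05 mm


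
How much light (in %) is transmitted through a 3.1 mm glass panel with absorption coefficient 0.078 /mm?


Beer-Lambert law: T = exp(-alpha * thickness)
  exponent = -0.078 * 3.1 = -0.2418
  T = exp(-0.2418) = 0.7852
  Percentage = 0.7852 * 100 = 78.52%

78.52%


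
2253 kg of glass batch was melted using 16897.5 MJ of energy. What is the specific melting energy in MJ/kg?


Rearrange E = m * s for s:
  s = E / m
  s = 16897.5 / 2253 = 7.5 MJ/kg

7.5 MJ/kg


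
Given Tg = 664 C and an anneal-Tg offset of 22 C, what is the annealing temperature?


The annealing temperature is Tg plus the offset:
  T_anneal = 664 + 22 = 686 C

686 C


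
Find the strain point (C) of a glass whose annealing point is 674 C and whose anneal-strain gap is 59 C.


Strain point = annealing point - difference:
  T_strain = 674 - 59 = 615 C

615 C


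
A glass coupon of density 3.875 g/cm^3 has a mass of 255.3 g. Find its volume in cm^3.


Rearrange rho = m / V:
  V = m / rho
  V = 255.3 / 3.875 = 65.884 cm^3

65.884 cm^3


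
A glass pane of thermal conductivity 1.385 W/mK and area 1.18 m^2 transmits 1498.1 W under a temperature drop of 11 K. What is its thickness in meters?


Fourier's law: t = k * A * dT / Q
  t = 1.385 * 1.18 * 11 / 1498.1
  t = 17.9773 / 1498.1 = 0.012 m

0.012 m


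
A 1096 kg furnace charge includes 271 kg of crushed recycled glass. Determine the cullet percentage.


Cullet ratio = (cullet mass / total batch mass) * 100
  Ratio = 271 / 1096 * 100 = 24.73%

24.73%


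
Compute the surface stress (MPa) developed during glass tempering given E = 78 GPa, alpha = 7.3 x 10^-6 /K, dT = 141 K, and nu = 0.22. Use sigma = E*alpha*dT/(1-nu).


Tempering stress: sigma = E * alpha * dT / (1 - nu)
  E (MPa) = 78 * 1000 = 78000
  Numerator = 78000 * (7.3 x 10^-6) * 141 = 80.2854
  Denominator = 1 - 0.22 = 0.78
  sigma = 80.2854 / 0.78 = 102.9 MPa

102.9 MPa


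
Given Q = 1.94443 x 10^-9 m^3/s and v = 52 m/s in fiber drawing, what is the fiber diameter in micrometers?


Cross-sectional area from continuity:
  A = Q / v = 1.94443 x 10^-9 / 52 = 3.739288 x 10^-11 m^2
Diameter from circular cross-section:
  d = sqrt(4A / pi) * 10^6 (m -> um)
  d = sqrt(4 * 3.739288 x 10^-11 / pi) * 10^6 = 6.9 um

6.9 um


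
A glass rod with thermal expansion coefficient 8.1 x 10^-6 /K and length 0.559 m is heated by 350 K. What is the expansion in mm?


Thermal expansion formula: dL = alpha * L0 * dT
  dL = (8.1 x 10^-6) * 0.559 * 350 = 0.00158477 m
Convert to mm: 0.00158477 * 1000 = 1.5848 mm

1.5848 mm


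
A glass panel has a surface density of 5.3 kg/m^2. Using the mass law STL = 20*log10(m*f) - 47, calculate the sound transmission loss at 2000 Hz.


Mass law: STL = 20 * log10(m * f) - 47
  m * f = 5.3 * 2000 = 10600
  log10(10600) = 4.02531
  STL = 20 * 4.02531 - 47 = 80.5062 - 47 = 33.5 dB

33.5 dB


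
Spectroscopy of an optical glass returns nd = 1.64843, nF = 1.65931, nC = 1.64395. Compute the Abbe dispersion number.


Abbe number formula: Vd = (nd - 1) / (nF - nC)
  nd - 1 = 1.64843 - 1 = 0.64843
  nF - nC = 1.65931 - 1.64395 = 0.01536
  Vd = 0.64843 / 0.01536 = 42.22

42.22


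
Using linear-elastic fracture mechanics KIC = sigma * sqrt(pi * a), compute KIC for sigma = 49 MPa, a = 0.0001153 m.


Fracture toughness: KIC = sigma * sqrt(pi * a)
  pi * a = pi * 0.0001153 = 0.000362226
  sqrt(pi * a) = 0.019032
  KIC = 49 * 0.019032 = 0.933 MPa*sqrt(m)

0.933 MPa*sqrt(m)


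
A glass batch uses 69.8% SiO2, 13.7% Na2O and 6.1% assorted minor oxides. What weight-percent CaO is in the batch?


Pieces sum to 100%:
  CaO = 100 - (SiO2 + Na2O + others)
  CaO = 100 - (69.8 + 13.7 + 6.1) = 10.4%

10.4%


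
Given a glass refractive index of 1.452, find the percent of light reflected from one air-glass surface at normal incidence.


Fresnel reflectance at normal incidence:
  R = ((n - 1)/(n + 1))^2
  (n - 1)/(n + 1) = (1.452 - 1)/(1.452 + 1) = 0.184339
  R = 0.184339^2 = 0.0339809
  R(%) = 0.0339809 * 100 = 3.398%

3.398%


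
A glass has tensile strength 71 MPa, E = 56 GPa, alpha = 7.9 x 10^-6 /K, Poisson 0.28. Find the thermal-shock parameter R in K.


Thermal shock resistance: R = sigma * (1 - nu) / (E * alpha)
  Numerator = 71 * (1 - 0.28) = 51.12
  Denominator = 56 * 1000 * (7.9 x 10^-6) = 0.4424
  R = 51.12 / 0.4424 = 115.6 K

115.6 K


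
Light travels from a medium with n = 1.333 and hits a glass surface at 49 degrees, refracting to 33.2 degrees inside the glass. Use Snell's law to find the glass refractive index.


Apply Snell's law: n1 * sin(theta1) = n2 * sin(theta2)
  n2 = n1 * sin(theta1) / sin(theta2)
  sin(49) = 0.75471
  sin(33.2) = 0.547563
  n2 = 1.333 * 0.75471 / 0.547563 = 1.8373

1.8373


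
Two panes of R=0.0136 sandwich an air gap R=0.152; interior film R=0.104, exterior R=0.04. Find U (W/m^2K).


Total thermal resistance (series):
  R_total = R_in + R_glass + R_air + R_glass + R_out
  R_total = 0.104 + 0.0136 + 0.152 + 0.0136 + 0.04 = 0.3232 m^2K/W
U-value = 1 / R_total = 1 / 0.3232 = 3.094 W/m^2K

3.094 W/m^2K


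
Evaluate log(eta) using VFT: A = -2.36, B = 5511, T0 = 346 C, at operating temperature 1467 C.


VFT equation: log(eta) = A + B / (T - T0)
  T - T0 = 1467 - 346 = 1121
  B / (T - T0) = 5511 / 1121 = 4.916
  log(eta) = -2.36 + 4.916 = 2.556

2.556


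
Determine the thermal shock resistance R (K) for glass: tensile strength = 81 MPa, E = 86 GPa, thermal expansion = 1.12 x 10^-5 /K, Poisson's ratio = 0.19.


Thermal shock resistance: R = sigma * (1 - nu) / (E * alpha)
  Numerator = 81 * (1 - 0.19) = 65.61
  Denominator = 86 * 1000 * (1.12 x 10^-5) = 0.9632
  R = 65.61 / 0.9632 = 68.1 K

68.1 K


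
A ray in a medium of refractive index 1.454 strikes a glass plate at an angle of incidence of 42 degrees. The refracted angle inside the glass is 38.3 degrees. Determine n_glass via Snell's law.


Apply Snell's law: n1 * sin(theta1) = n2 * sin(theta2)
  n2 = n1 * sin(theta1) / sin(theta2)
  sin(42) = 0.669131
  sin(38.3) = 0.619779
  n2 = 1.454 * 0.669131 / 0.619779 = 1.5698

1.5698


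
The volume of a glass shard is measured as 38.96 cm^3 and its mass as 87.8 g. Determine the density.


Use the definition of density:
  rho = mass / volume
  rho = 87.8 / 38.96 = 2.254 g/cm^3

2.254 g/cm^3


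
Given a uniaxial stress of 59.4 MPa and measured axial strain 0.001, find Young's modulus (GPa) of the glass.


Young's modulus: E = stress / strain
  E = 59.4 MPa / 0.001 = 59400 MPa
Convert to GPa: 59400 / 1000 = 59.4 GPa

59.4 GPa


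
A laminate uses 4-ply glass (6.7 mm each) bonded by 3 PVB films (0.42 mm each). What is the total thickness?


Total thickness = glass contribution + PVB contribution
  Glass: 4 * 6.7 = 26.8 mm
  PVB: 3 * 0.42 = 1.26 mm
  Total = 26.8 + 1.26 = 28.06 mm

28.06 mm


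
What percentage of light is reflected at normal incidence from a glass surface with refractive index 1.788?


Fresnel reflectance at normal incidence:
  R = ((n - 1)/(n + 1))^2
  (n - 1)/(n + 1) = (1.788 - 1)/(1.788 + 1) = 0.28264
  R = 0.28264^2 = 0.0798854
  R(%) = 0.0798854 * 100 = 7.989%

7.989%


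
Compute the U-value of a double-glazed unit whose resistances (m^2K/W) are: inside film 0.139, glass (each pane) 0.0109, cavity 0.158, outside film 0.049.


Total thermal resistance (series):
  R_total = R_in + R_glass + R_air + R_glass + R_out
  R_total = 0.139 + 0.0109 + 0.158 + 0.0109 + 0.049 = 0.3678 m^2K/W
U-value = 1 / R_total = 1 / 0.3678 = 2.719 W/m^2K

2.719 W/m^2K


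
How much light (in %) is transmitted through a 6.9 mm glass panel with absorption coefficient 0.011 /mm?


Beer-Lambert law: T = exp(-alpha * thickness)
  exponent = -0.011 * 6.9 = -0.0759
  T = exp(-0.0759) = 0.9269
  Percentage = 0.9269 * 100 = 92.69%

92.69%


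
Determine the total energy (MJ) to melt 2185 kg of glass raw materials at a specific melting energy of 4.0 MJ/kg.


Total energy = mass * specific energy
  E = 2185 * 4.0 = 8740 MJ

8740 MJ


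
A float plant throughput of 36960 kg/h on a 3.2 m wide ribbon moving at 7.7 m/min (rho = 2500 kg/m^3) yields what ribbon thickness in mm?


Ribbon cross-section from mass balance:
  Volume rate = throughput / density = 36960 / 2500 = 14.784 m^3/h
  thickness = volume rate / (speed * 60 * width), i.e.
  thickness = throughput / (60 * speed * width * density) * 1000
  thickness = 36960 / (60 * 7.7 * 3.2 * 2500) * 1000 = 10.0 mm

10.0 mm


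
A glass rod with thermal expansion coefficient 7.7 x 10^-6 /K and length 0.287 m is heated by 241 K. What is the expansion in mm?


Thermal expansion formula: dL = alpha * L0 * dT
  dL = (7.7 x 10^-6) * 0.287 * 241 = 0.00053259 m
Convert to mm: 0.00053259 * 1000 = 0.5326 mm

0.5326 mm


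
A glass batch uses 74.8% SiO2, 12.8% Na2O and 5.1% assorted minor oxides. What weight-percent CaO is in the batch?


Pieces sum to 100%:
  CaO = 100 - (SiO2 + Na2O + others)
  CaO = 100 - (74.8 + 12.8 + 5.1) = 7.3%

7.3%


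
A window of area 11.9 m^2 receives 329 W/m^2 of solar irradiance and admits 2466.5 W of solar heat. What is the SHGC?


Rearrange Q = Area * SHGC * Irradiance:
  SHGC = Q / (Area * Irradiance)
  SHGC = 2466.5 / (11.9 * 329) = 0.63

0.63


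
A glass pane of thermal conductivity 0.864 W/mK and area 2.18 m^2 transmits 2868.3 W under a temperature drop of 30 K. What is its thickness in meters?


Fourier's law: t = k * A * dT / Q
  t = 0.864 * 2.18 * 30 / 2868.3
  t = 56.5056 / 2868.3 = 0.0197 m

0.0197 m


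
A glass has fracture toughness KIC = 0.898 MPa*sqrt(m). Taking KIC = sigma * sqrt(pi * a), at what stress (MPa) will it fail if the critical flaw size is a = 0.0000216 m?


Rearrange KIC = sigma * sqrt(pi * a):
  sigma = KIC / sqrt(pi * a)
  sqrt(pi * 0.0000216) = 0.008238
  sigma = 0.898 / 0.008238 = 109.01 MPa

109.01 MPa


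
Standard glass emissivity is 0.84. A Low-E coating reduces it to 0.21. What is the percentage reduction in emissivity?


Percentage reduction = (1 - coated/uncoated) * 100
  Ratio = 0.21 / 0.84 = 0.25
  Reduction = (1 - 0.25) * 100 = 75.0%

75.0%


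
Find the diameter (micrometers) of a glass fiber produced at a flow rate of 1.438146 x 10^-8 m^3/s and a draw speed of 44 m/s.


Cross-sectional area from continuity:
  A = Q / v = 1.438146 x 10^-8 / 44 = 3.268514 x 10^-10 m^2
Diameter from circular cross-section:
  d = sqrt(4A / pi) * 10^6 (m -> um)
  d = sqrt(4 * 3.268514 x 10^-10 / pi) * 10^6 = 20.4 um

20.4 um


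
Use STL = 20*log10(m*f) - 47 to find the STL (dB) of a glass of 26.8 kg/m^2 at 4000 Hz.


Mass law: STL = 20 * log10(m * f) - 47
  m * f = 26.8 * 4000 = 107200
  log10(107200) = 5.03019
  STL = 20 * 5.03019 - 47 = 100.6038 - 47 = 53.6 dB

53.6 dB


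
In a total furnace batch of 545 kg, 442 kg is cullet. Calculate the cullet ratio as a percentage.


Cullet ratio = (cullet mass / total batch mass) * 100
  Ratio = 442 / 545 * 100 = 81.1%

81.1%


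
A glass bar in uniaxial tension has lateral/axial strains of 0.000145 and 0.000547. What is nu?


Poisson's ratio: nu = lateral strain / axial strain
  nu = 0.000145 / 0.000547 = 0.2651

0.2651


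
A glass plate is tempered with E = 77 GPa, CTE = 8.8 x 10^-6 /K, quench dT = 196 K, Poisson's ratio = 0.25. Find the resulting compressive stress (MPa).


Tempering stress: sigma = E * alpha * dT / (1 - nu)
  E (MPa) = 77 * 1000 = 77000
  Numerator = 77000 * (8.8 x 10^-6) * 196 = 132.8096
  Denominator = 1 - 0.25 = 0.75
  sigma = 132.8096 / 0.75 = 177.1 MPa

177.1 MPa


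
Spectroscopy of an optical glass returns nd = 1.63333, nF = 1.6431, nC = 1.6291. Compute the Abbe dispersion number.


Abbe number formula: Vd = (nd - 1) / (nF - nC)
  nd - 1 = 1.63333 - 1 = 0.63333
  nF - nC = 1.6431 - 1.6291 = 0.014
  Vd = 0.63333 / 0.014 = 45.24

45.24


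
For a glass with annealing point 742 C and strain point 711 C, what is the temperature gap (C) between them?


Gap = T_anneal - T_strain:
  gap = 742 - 711 = 31 C

31 C


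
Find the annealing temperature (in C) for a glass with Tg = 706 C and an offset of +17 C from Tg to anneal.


The annealing temperature is Tg plus the offset:
  T_anneal = 706 + 17 = 723 C

723 C


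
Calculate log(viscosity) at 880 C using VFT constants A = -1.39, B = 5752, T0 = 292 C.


VFT equation: log(eta) = A + B / (T - T0)
  T - T0 = 880 - 292 = 588
  B / (T - T0) = 5752 / 588 = 9.782
  log(eta) = -1.39 + 9.782 = 8.392

8.392


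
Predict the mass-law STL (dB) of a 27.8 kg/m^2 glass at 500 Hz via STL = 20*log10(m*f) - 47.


Mass law: STL = 20 * log10(m * f) - 47
  m * f = 27.8 * 500 = 13900
  log10(13900) = 4.14301
  STL = 20 * 4.14301 - 47 = 82.8602 - 47 = 35.9 dB

35.9 dB


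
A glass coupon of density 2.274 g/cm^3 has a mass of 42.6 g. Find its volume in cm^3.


Rearrange rho = m / V:
  V = m / rho
  V = 42.6 / 2.274 = 18.734 cm^3

18.734 cm^3


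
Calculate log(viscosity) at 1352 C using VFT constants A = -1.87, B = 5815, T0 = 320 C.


VFT equation: log(eta) = A + B / (T - T0)
  T - T0 = 1352 - 320 = 1032
  B / (T - T0) = 5815 / 1032 = 5.635
  log(eta) = -1.87 + 5.635 = 3.765

3.765


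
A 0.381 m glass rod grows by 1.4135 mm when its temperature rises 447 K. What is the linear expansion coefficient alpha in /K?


Rearrange dL = alpha * L0 * dT for alpha:
  alpha = dL / (L0 * dT)
  alpha = (1.4135 / 1000) / (0.381 * 447) = 0.0000083 /K = 8.3 x 10^-6 /K

8.3 x 10^-6 /K


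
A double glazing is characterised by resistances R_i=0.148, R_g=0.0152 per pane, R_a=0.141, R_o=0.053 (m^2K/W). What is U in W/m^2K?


Total thermal resistance (series):
  R_total = R_in + R_glass + R_air + R_glass + R_out
  R_total = 0.148 + 0.0152 + 0.141 + 0.0152 + 0.053 = 0.3724 m^2K/W
U-value = 1 / R_total = 1 / 0.3724 = 2.685 W/m^2K

2.685 W/m^2K


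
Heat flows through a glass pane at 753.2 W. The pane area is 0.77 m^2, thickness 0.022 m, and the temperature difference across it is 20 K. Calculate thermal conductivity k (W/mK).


Fourier's law rearranged: k = Q * t / (A * dT)
  Numerator = 753.2 * 0.022 = 16.5704
  Denominator = 0.77 * 20 = 15.4
  k = 16.5704 / 15.4 = 1.076 W/mK

1.076 W/mK


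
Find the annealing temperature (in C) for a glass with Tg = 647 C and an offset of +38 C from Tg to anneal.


The annealing temperature is Tg plus the offset:
  T_anneal = 647 + 38 = 685 C

685 C


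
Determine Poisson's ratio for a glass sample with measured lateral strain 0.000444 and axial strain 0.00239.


Poisson's ratio: nu = lateral strain / axial strain
  nu = 0.000444 / 0.00239 = 0.1858

0.1858


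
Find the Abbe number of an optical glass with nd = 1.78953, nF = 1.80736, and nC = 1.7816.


Abbe number formula: Vd = (nd - 1) / (nF - nC)
  nd - 1 = 1.78953 - 1 = 0.78953
  nF - nC = 1.80736 - 1.7816 = 0.02576
  Vd = 0.78953 / 0.02576 = 30.65

30.65


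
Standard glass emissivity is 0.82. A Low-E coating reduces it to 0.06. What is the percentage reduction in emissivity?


Percentage reduction = (1 - coated/uncoated) * 100
  Ratio = 0.06 / 0.82 = 0.0732
  Reduction = (1 - 0.0732) * 100 = 92.7%

92.7%


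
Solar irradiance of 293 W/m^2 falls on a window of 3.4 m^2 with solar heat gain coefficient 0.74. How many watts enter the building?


Solar heat gain: Q = Area * SHGC * Irradiance
  Q = 3.4 * 0.74 * 293 = 737.2 W

737.2 W


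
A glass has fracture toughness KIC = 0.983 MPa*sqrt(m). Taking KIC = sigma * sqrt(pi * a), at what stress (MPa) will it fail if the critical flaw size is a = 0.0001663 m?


Rearrange KIC = sigma * sqrt(pi * a):
  sigma = KIC / sqrt(pi * a)
  sqrt(pi * 0.0001663) = 0.022857
  sigma = 0.983 / 0.022857 = 43.01 MPa

43.01 MPa


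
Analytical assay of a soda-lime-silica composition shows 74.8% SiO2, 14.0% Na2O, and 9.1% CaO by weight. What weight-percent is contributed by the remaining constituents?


Sum the three major oxides:
  SiO2 + Na2O + CaO = 74.8 + 14.0 + 9.1 = 97.9%
Subtract from 100%:
  Others = 100 - 97.9 = 2.1%

2.1%


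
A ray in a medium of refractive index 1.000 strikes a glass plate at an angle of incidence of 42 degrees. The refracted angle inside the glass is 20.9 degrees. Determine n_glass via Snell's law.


Apply Snell's law: n1 * sin(theta1) = n2 * sin(theta2)
  n2 = n1 * sin(theta1) / sin(theta2)
  sin(42) = 0.669131
  sin(20.9) = 0.356738
  n2 = 1.000 * 0.669131 / 0.356738 = 1.8757

1.8757


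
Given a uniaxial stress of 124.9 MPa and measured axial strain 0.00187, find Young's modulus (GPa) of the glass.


Young's modulus: E = stress / strain
  E = 124.9 MPa / 0.00187 = 66791.44 MPa
Convert to GPa: 66791.44 / 1000 = 66.79 GPa

66.79 GPa


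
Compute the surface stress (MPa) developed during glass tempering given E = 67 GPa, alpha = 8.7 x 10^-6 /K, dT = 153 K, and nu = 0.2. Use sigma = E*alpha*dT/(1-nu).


Tempering stress: sigma = E * alpha * dT / (1 - nu)
  E (MPa) = 67 * 1000 = 67000
  Numerator = 67000 * (8.7 x 10^-6) * 153 = 89.1837
  Denominator = 1 - 0.2 = 0.8
  sigma = 89.1837 / 0.8 = 111.5 MPa

111.5 MPa


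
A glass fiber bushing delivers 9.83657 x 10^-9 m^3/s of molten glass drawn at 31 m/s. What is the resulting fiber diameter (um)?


Cross-sectional area from continuity:
  A = Q / v = 9.83657 x 10^-9 / 31 = 3.173087 x 10^-10 m^2
Diameter from circular cross-section:
  d = sqrt(4A / pi) * 10^6 (m -> um)
  d = sqrt(4 * 3.173087 x 10^-10 / pi) * 10^6 = 20.1 um

20.1 um


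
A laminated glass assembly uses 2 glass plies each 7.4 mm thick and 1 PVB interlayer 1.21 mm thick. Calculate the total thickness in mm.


Total thickness = glass contribution + PVB contribution
  Glass: 2 * 7.4 = 14.8 mm
  PVB: 1 * 1.21 = 1.21 mm
  Total = 14.8 + 1.21 = 16.01 mm

16.01 mm


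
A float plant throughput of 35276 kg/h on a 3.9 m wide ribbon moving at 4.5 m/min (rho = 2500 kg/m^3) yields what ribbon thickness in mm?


Ribbon cross-section from mass balance:
  Volume rate = throughput / density = 35276 / 2500 = 14.1104 m^3/h
  thickness = volume rate / (speed * 60 * width), i.e.
  thickness = throughput / (60 * speed * width * density) * 1000
  thickness = 35276 / (60 * 4.5 * 3.9 * 2500) * 1000 = 13.4 mm

13.4 mm


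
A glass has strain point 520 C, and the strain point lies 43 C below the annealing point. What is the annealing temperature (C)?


T_anneal = T_strain + gap:
  T_anneal = 520 + 43 = 563 C

563 C


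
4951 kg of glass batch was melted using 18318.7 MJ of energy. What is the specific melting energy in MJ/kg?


Rearrange E = m * s for s:
  s = E / m
  s = 18318.7 / 4951 = 3.7 MJ/kg

3.7 MJ/kg


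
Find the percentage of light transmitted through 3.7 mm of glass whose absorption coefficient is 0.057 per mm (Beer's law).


Beer-Lambert law: T = exp(-alpha * thickness)
  exponent = -0.057 * 3.7 = -0.2109
  T = exp(-0.2109) = 0.8099
  Percentage = 0.8099 * 100 = 80.99%

80.99%


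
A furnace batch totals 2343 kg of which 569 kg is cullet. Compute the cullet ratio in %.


Cullet ratio = (cullet mass / total batch mass) * 100
  Ratio = 569 / 2343 * 100 = 24.29%

24.29%


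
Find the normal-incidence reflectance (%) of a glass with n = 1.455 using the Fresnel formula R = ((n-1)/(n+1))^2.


Fresnel reflectance at normal incidence:
  R = ((n - 1)/(n + 1))^2
  (n - 1)/(n + 1) = (1.455 - 1)/(1.455 + 1) = 0.185336
  R = 0.185336^2 = 0.0343494
  R(%) = 0.0343494 * 100 = 3.435%

3.435%


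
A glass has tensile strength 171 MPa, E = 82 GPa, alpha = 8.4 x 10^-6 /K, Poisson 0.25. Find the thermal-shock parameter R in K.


Thermal shock resistance: R = sigma * (1 - nu) / (E * alpha)
  Numerator = 171 * (1 - 0.25) = 128.25
  Denominator = 82 * 1000 * (8.4 x 10^-6) = 0.6888
  R = 128.25 / 0.6888 = 186.2 K

186.2 K


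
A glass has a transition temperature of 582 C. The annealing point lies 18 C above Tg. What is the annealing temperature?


The annealing temperature is Tg plus the offset:
  T_anneal = 582 + 18 = 600 C

600 C


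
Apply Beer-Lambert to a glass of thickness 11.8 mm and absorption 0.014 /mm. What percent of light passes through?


Beer-Lambert law: T = exp(-alpha * thickness)
  exponent = -0.014 * 11.8 = -0.1652
  T = exp(-0.1652) = 0.8477
  Percentage = 0.8477 * 100 = 84.77%

84.77%


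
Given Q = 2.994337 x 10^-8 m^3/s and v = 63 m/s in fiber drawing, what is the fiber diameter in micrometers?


Cross-sectional area from continuity:
  A = Q / v = 2.994337 x 10^-8 / 63 = 4.752916 x 10^-10 m^2
Diameter from circular cross-section:
  d = sqrt(4A / pi) * 10^6 (m -> um)
  d = sqrt(4 * 4.752916 x 10^-10 / pi) * 10^6 = 24.6 um

24.6 um


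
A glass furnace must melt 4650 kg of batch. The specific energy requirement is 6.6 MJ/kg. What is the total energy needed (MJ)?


Total energy = mass * specific energy
  E = 4650 * 6.6 = 30690 MJ

30690 MJ


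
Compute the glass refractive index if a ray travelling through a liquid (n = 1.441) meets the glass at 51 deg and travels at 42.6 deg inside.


Apply Snell's law: n1 * sin(theta1) = n2 * sin(theta2)
  n2 = n1 * sin(theta1) / sin(theta2)
  sin(51) = 0.777146
  sin(42.6) = 0.676876
  n2 = 1.441 * 0.777146 / 0.676876 = 1.6545

1.6545


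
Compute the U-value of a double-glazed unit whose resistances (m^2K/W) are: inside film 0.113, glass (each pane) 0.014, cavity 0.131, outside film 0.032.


Total thermal resistance (series):
  R_total = R_in + R_glass + R_air + R_glass + R_out
  R_total = 0.113 + 0.014 + 0.131 + 0.014 + 0.032 = 0.304 m^2K/W
U-value = 1 / R_total = 1 / 0.304 = 3.289 W/m^2K

3.289 W/m^2K


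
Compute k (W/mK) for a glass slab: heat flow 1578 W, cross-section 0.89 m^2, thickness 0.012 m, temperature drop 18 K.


Fourier's law rearranged: k = Q * t / (A * dT)
  Numerator = 1578 * 0.012 = 18.936
  Denominator = 0.89 * 18 = 16.02
  k = 18.936 / 16.02 = 1.182 W/mK

1.182 W/mK


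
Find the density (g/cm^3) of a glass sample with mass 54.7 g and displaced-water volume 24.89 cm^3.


Use the definition of density:
  rho = mass / volume
  rho = 54.7 / 24.89 = 2.198 g/cm^3

2.198 g/cm^3


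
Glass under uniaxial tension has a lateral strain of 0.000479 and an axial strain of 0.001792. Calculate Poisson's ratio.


Poisson's ratio: nu = lateral strain / axial strain
  nu = 0.000479 / 0.001792 = 0.2673

0.2673


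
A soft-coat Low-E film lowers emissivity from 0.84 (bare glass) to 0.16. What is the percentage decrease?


Percentage reduction = (1 - coated/uncoated) * 100
  Ratio = 0.16 / 0.84 = 0.1905
  Reduction = (1 - 0.1905) * 100 = 81.0%

81.0%


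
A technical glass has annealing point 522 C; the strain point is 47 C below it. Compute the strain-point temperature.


Strain point = annealing point - difference:
  T_strain = 522 - 47 = 475 C

475 C


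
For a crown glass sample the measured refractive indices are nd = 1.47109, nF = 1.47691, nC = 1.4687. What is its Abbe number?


Abbe number formula: Vd = (nd - 1) / (nF - nC)
  nd - 1 = 1.47109 - 1 = 0.47109
  nF - nC = 1.47691 - 1.4687 = 0.00821
  Vd = 0.47109 / 0.00821 = 57.38

57.38


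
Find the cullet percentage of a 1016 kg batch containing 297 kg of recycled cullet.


Cullet ratio = (cullet mass / total batch mass) * 100
  Ratio = 297 / 1016 * 100 = 29.23%

29.23%


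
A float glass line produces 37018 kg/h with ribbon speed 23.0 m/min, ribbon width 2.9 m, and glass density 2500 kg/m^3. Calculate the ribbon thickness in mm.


Ribbon cross-section from mass balance:
  Volume rate = throughput / density = 37018 / 2500 = 14.8072 m^3/h
  thickness = volume rate / (speed * 60 * width), i.e.
  thickness = throughput / (60 * speed * width * density) * 1000
  thickness = 37018 / (60 * 23.0 * 2.9 * 2500) * 1000 = 3.7 mm

3.7 mm


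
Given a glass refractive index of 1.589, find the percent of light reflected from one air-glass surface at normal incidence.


Fresnel reflectance at normal incidence:
  R = ((n - 1)/(n + 1))^2
  (n - 1)/(n + 1) = (1.589 - 1)/(1.589 + 1) = 0.227501
  R = 0.227501^2 = 0.0517567
  R(%) = 0.0517567 * 100 = 5.176%

5.176%


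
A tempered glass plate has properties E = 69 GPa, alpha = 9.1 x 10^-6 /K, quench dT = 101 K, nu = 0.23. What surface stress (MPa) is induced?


Tempering stress: sigma = E * alpha * dT / (1 - nu)
  E (MPa) = 69 * 1000 = 69000
  Numerator = 69000 * (9.1 x 10^-6) * 101 = 63.4179
  Denominator = 1 - 0.23 = 0.77
  sigma = 63.4179 / 0.77 = 82.4 MPa

82.4 MPa


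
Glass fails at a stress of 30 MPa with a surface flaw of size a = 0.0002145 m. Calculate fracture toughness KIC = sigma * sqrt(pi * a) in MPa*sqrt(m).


Fracture toughness: KIC = sigma * sqrt(pi * a)
  pi * a = pi * 0.0002145 = 0.000673872
  sqrt(pi * a) = 0.025959
  KIC = 30 * 0.025959 = 0.779 MPa*sqrt(m)

0.779 MPa*sqrt(m)


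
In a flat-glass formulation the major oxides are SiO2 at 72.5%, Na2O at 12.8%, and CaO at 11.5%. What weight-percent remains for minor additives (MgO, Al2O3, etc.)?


Sum the three major oxides:
  SiO2 + Na2O + CaO = 72.5 + 12.8 + 11.5 = 96.8%
Subtract from 100%:
  Others = 100 - 96.8 = 3.2%

3.2%


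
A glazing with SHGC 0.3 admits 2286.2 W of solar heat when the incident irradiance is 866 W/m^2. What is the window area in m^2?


Rearrange Q = Area * SHGC * Irradiance:
  Area = Q / (SHGC * Irradiance)
  Area = 2286.2 / (0.3 * 866) = 8.8 m^2

8.8 m^2


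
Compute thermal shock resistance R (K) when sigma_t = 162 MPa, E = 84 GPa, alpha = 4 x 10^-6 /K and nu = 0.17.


Thermal shock resistance: R = sigma * (1 - nu) / (E * alpha)
  Numerator = 162 * (1 - 0.17) = 134.46
  Denominator = 84 * 1000 * (4 x 10^-6) = 0.336
  R = 134.46 / 0.336 = 400.2 K

400.2 K


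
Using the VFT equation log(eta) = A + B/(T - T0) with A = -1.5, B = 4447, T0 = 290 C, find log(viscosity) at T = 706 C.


VFT equation: log(eta) = A + B / (T - T0)
  T - T0 = 706 - 290 = 416
  B / (T - T0) = 4447 / 416 = 10.69
  log(eta) = -1.5 + 10.69 = 9.19

9.19


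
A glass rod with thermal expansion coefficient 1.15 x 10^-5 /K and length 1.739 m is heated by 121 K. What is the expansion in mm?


Thermal expansion formula: dL = alpha * L0 * dT
  dL = (1.15 x 10^-5) * 1.739 * 121 = 0.00241982 m
Convert to mm: 0.00241982 * 1000 = 2.4198 mm

2.4198 mm


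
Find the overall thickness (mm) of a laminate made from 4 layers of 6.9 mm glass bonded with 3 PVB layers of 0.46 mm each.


Total thickness = glass contribution + PVB contribution
  Glass: 4 * 6.9 = 27.6 mm
  PVB: 3 * 0.46 = 1.38 mm
  Total = 27.6 + 1.38 = 28.98 mm

28.98 mm


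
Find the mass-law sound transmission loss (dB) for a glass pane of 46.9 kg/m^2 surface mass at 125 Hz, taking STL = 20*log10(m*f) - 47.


Mass law: STL = 20 * log10(m * f) - 47
  m * f = 46.9 * 125 = 5862.5
  log10(5862.5) = 3.76808
  STL = 20 * 3.76808 - 47 = 75.3616 - 47 = 28.4 dB

28.4 dB


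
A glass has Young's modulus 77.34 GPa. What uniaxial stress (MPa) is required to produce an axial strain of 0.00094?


Rearrange E = sigma / epsilon:
  sigma = E * epsilon
  E (MPa) = 77.34 * 1000 = 77340
  sigma = 77340 * 0.00094 = 72.7 MPa

72.7 MPa


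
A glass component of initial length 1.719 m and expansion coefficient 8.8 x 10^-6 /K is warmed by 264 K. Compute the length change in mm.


Thermal expansion formula: dL = alpha * L0 * dT
  dL = (8.8 x 10^-6) * 1.719 * 264 = 0.00399358 m
Convert to mm: 0.00399358 * 1000 = 3.9936 mm

3.9936 mm


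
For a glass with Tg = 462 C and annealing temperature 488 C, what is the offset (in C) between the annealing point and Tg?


Offset = T_anneal - Tg:
  offset = 488 - 462 = 26 C

26 C


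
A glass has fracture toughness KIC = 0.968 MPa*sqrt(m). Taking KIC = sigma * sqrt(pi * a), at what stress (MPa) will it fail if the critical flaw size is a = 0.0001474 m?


Rearrange KIC = sigma * sqrt(pi * a):
  sigma = KIC / sqrt(pi * a)
  sqrt(pi * 0.0001474) = 0.021519
  sigma = 0.968 / 0.021519 = 44.98 MPa

44.98 MPa
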